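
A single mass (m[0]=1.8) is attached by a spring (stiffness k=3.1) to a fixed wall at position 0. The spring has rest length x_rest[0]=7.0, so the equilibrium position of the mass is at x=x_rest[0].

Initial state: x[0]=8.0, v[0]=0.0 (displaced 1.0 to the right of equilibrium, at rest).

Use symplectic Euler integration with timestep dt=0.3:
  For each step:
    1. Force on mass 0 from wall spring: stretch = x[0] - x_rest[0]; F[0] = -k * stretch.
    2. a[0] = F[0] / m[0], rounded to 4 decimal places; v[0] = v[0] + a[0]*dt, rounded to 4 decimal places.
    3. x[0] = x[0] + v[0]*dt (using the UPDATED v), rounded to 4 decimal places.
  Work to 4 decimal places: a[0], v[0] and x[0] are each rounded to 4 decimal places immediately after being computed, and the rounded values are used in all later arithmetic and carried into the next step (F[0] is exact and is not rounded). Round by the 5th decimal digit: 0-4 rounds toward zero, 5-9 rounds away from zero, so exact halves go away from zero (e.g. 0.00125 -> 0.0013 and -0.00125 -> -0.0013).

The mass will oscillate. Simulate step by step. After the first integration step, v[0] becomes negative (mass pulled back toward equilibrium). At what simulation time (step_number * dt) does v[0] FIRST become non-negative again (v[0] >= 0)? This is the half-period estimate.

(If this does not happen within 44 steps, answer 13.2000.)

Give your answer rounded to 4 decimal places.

Step 0: x=[8.0000] v=[0.0000]
Step 1: x=[7.8450] v=[-0.5167]
Step 2: x=[7.5590] v=[-0.9533]
Step 3: x=[7.1864] v=[-1.2421]
Step 4: x=[6.7849] v=[-1.3384]
Step 5: x=[6.4167] v=[-1.2273]
Step 6: x=[6.1389] v=[-0.9259]
Step 7: x=[5.9946] v=[-0.4810]
Step 8: x=[6.0062] v=[0.0385]
First v>=0 after going negative at step 8, time=2.4000

Answer: 2.4000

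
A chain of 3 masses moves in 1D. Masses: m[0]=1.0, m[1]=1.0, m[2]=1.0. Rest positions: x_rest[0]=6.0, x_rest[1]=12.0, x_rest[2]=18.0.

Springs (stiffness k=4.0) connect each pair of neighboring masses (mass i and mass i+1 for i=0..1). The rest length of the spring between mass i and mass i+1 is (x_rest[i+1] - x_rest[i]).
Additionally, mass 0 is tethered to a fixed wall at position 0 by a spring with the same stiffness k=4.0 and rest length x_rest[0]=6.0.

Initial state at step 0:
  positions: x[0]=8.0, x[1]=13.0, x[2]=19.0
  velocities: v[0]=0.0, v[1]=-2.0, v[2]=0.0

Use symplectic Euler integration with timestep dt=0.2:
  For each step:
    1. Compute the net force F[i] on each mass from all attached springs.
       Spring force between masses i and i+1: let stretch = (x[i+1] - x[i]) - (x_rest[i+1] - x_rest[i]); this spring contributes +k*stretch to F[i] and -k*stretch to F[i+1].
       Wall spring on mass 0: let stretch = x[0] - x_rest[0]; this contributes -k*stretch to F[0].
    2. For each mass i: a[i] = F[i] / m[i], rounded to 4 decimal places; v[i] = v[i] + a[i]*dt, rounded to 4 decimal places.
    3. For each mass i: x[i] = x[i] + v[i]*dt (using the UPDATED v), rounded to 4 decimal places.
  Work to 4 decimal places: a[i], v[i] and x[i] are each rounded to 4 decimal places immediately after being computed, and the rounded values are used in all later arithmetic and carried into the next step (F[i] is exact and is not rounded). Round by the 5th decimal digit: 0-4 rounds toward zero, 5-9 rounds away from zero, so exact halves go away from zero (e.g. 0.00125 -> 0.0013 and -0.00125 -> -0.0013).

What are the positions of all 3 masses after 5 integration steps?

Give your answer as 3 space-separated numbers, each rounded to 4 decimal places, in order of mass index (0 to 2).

Answer: 4.6141 12.1485 18.5950

Derivation:
Step 0: x=[8.0000 13.0000 19.0000] v=[0.0000 -2.0000 0.0000]
Step 1: x=[7.5200 12.7600 19.0000] v=[-2.4000 -1.2000 0.0000]
Step 2: x=[6.6752 12.6800 18.9616] v=[-4.2240 -0.4000 -0.1920]
Step 3: x=[5.7231 12.6443 18.8781] v=[-4.7603 -0.1786 -0.4173]
Step 4: x=[4.9627 12.4986 18.7572] v=[-3.8018 -0.7285 -0.6043]
Step 5: x=[4.6141 12.1485 18.5950] v=[-1.7432 -1.7503 -0.8112]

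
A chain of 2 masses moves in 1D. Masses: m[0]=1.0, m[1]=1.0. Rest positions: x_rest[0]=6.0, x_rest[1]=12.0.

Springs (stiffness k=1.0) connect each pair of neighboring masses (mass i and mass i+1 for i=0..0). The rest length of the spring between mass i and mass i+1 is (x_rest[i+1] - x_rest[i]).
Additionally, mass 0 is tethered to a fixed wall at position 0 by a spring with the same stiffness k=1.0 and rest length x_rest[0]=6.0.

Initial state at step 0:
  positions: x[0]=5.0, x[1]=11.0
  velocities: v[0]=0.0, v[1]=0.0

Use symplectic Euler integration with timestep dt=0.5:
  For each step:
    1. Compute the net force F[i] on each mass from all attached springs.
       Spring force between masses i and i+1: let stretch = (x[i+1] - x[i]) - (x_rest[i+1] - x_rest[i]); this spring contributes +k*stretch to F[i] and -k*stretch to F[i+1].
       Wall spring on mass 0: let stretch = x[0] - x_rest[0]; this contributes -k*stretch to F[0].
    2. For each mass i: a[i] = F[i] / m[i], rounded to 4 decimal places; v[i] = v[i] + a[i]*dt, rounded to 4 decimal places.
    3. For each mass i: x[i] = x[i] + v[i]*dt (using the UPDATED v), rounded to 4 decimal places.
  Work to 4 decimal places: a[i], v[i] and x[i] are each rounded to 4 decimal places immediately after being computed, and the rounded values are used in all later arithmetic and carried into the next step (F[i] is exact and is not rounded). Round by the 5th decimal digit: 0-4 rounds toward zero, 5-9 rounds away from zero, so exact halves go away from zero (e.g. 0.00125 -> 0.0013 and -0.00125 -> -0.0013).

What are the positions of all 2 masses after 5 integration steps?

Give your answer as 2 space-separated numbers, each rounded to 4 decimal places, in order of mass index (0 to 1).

Answer: 6.1388 12.1360

Derivation:
Step 0: x=[5.0000 11.0000] v=[0.0000 0.0000]
Step 1: x=[5.2500 11.0000] v=[0.5000 0.0000]
Step 2: x=[5.6250 11.0625] v=[0.7500 0.1250]
Step 3: x=[5.9532 11.2657] v=[0.6563 0.4063]
Step 4: x=[6.1212 11.6408] v=[0.3360 0.7501]
Step 5: x=[6.1388 12.1360] v=[0.0352 0.9903]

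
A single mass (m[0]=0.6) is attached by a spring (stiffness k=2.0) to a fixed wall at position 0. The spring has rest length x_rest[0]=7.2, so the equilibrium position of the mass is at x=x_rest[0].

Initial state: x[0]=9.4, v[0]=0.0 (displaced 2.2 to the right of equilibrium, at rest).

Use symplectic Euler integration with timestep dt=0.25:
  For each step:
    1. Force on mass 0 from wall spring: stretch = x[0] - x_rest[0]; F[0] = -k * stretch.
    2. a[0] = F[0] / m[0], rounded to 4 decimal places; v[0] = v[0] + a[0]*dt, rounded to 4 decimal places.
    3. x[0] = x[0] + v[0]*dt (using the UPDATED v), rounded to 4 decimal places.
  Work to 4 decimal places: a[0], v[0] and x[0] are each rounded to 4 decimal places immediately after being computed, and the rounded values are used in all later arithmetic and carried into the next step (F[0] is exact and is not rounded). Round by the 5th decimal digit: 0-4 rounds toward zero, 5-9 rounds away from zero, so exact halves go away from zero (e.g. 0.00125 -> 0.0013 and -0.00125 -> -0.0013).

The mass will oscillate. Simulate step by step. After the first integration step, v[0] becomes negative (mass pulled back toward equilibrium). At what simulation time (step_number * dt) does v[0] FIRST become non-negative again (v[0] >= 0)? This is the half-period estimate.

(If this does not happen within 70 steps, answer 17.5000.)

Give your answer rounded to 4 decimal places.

Step 0: x=[9.4000] v=[0.0000]
Step 1: x=[8.9417] v=[-1.8333]
Step 2: x=[8.1205] v=[-3.2847]
Step 3: x=[7.1076] v=[-4.0518]
Step 4: x=[6.1139] v=[-3.9748]
Step 5: x=[5.3465] v=[-3.0697]
Step 6: x=[4.9652] v=[-1.5251]
Step 7: x=[5.0495] v=[0.3372]
First v>=0 after going negative at step 7, time=1.7500

Answer: 1.7500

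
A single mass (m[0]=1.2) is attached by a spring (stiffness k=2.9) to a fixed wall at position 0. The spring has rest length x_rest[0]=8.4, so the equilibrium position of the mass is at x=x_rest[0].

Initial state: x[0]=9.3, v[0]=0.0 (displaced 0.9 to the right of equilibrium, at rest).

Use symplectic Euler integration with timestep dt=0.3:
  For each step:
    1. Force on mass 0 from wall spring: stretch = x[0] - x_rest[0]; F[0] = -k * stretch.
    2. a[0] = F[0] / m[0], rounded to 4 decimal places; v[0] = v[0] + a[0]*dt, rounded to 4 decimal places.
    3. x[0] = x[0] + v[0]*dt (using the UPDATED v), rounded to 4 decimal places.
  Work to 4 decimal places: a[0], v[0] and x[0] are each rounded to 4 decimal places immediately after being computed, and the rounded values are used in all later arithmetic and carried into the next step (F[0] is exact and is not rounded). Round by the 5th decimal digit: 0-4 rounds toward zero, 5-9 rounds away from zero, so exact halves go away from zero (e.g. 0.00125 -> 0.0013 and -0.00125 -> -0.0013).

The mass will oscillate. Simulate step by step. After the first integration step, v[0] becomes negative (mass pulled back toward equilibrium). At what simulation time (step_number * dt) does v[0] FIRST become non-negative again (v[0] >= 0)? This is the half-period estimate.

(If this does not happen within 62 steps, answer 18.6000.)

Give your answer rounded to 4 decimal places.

Answer: 2.1000

Derivation:
Step 0: x=[9.3000] v=[0.0000]
Step 1: x=[9.1043] v=[-0.6525]
Step 2: x=[8.7554] v=[-1.1631]
Step 3: x=[8.3292] v=[-1.4208]
Step 4: x=[7.9184] v=[-1.3695]
Step 5: x=[7.6123] v=[-1.0203]
Step 6: x=[7.4775] v=[-0.4492]
Step 7: x=[7.5434] v=[0.2196]
First v>=0 after going negative at step 7, time=2.1000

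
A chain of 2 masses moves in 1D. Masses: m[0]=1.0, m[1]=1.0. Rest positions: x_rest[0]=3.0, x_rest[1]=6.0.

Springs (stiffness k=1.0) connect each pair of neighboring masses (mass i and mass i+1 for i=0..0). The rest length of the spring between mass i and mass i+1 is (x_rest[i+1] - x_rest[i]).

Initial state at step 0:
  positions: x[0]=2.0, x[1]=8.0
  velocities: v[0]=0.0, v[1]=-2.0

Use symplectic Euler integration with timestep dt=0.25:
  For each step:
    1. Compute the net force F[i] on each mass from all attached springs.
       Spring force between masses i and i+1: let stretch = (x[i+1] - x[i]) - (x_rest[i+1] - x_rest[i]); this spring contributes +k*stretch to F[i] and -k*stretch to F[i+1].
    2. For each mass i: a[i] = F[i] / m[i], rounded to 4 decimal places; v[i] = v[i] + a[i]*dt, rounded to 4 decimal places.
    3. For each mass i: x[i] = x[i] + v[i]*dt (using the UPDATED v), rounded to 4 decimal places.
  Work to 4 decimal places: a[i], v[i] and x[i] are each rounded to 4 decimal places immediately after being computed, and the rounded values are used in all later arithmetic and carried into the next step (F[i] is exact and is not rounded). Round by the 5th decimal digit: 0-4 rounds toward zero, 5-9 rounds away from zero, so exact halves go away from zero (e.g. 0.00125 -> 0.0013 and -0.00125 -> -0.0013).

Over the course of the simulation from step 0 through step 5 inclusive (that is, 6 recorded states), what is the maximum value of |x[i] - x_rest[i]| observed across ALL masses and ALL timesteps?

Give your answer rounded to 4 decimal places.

Step 0: x=[2.0000 8.0000] v=[0.0000 -2.0000]
Step 1: x=[2.1875 7.3125] v=[0.7500 -2.7500]
Step 2: x=[2.5078 6.4922] v=[1.2813 -3.2813]
Step 3: x=[2.8897 5.6104] v=[1.5274 -3.5274]
Step 4: x=[3.2541 4.7460] v=[1.4576 -3.4576]
Step 5: x=[3.5243 3.9759] v=[1.0806 -3.0806]
Max displacement = 2.0241

Answer: 2.0241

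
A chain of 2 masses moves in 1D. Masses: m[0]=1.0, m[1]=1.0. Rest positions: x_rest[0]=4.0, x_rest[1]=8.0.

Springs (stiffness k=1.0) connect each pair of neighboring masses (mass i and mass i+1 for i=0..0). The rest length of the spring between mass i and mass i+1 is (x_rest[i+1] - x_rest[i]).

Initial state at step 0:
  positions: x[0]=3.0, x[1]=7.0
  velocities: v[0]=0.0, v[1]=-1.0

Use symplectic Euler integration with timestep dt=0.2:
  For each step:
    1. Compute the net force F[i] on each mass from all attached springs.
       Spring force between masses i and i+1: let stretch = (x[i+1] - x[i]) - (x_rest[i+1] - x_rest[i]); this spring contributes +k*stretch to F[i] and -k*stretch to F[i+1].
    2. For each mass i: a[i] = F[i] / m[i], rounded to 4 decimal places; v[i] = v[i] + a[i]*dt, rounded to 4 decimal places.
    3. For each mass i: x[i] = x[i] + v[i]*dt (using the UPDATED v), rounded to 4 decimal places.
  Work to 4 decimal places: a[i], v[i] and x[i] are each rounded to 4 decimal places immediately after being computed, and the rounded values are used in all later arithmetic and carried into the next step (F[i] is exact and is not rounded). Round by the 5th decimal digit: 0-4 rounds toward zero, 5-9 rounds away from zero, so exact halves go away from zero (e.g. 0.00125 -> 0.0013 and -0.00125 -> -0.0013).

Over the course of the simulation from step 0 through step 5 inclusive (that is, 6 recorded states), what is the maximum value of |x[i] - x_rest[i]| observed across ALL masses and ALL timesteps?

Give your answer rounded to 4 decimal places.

Step 0: x=[3.0000 7.0000] v=[0.0000 -1.0000]
Step 1: x=[3.0000 6.8000] v=[0.0000 -1.0000]
Step 2: x=[2.9920 6.6080] v=[-0.0400 -0.9600]
Step 3: x=[2.9686 6.4314] v=[-0.1168 -0.8832]
Step 4: x=[2.9238 6.2762] v=[-0.2242 -0.7758]
Step 5: x=[2.8531 6.1469] v=[-0.3537 -0.6463]
Max displacement = 1.8531

Answer: 1.8531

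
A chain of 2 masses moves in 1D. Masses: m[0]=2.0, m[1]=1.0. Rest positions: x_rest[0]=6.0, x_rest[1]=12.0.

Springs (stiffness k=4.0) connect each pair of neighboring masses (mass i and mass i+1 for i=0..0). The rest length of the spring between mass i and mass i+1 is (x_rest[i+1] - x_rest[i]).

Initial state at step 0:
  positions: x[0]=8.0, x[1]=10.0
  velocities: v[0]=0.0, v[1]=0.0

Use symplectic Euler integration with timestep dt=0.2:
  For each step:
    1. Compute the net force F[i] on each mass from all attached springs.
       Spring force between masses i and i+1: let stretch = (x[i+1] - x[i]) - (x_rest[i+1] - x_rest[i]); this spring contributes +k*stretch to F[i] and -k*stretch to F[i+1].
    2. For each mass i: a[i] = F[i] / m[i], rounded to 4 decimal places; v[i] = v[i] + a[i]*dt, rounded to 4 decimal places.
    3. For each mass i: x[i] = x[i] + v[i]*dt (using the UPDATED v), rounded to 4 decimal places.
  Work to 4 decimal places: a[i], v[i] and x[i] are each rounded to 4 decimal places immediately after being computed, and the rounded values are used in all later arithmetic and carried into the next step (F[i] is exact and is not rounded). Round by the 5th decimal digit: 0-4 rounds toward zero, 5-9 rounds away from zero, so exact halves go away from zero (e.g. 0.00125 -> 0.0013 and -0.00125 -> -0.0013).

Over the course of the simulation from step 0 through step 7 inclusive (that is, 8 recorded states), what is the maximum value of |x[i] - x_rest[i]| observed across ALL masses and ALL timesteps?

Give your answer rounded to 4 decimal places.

Step 0: x=[8.0000 10.0000] v=[0.0000 0.0000]
Step 1: x=[7.6800 10.6400] v=[-1.6000 3.2000]
Step 2: x=[7.1168 11.7664] v=[-2.8160 5.6320]
Step 3: x=[6.4456 13.1089] v=[-3.3562 6.7123]
Step 4: x=[5.8274 14.3452] v=[-3.0909 6.1817]
Step 5: x=[5.4106 15.1787] v=[-2.0838 4.1675]
Step 6: x=[5.2953 15.4093] v=[-0.5766 1.1530]
Step 7: x=[5.5091 14.9817] v=[1.0690 -2.1382]
Max displacement = 3.4093

Answer: 3.4093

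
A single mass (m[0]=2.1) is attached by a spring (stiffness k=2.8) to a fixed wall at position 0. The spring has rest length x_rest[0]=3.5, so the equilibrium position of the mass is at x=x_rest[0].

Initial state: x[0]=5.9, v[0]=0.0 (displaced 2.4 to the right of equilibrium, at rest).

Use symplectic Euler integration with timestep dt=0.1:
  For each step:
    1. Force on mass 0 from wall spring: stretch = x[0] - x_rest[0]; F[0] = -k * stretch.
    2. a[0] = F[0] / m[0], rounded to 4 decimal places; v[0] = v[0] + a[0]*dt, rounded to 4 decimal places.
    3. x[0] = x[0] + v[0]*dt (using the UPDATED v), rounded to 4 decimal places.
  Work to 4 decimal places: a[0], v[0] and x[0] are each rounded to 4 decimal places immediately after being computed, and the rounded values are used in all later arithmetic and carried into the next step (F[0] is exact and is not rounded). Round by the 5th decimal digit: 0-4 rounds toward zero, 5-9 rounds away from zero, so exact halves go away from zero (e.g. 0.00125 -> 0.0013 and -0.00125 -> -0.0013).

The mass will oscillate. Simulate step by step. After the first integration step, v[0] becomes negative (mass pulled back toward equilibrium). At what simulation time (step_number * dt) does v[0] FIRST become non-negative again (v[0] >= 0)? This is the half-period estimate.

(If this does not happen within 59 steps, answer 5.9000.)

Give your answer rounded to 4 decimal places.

Answer: 2.8000

Derivation:
Step 0: x=[5.9000] v=[0.0000]
Step 1: x=[5.8680] v=[-0.3200]
Step 2: x=[5.8044] v=[-0.6357]
Step 3: x=[5.7101] v=[-0.9430]
Step 4: x=[5.5863] v=[-1.2377]
Step 5: x=[5.4347] v=[-1.5159]
Step 6: x=[5.2573] v=[-1.7739]
Step 7: x=[5.0565] v=[-2.0082]
Step 8: x=[4.8349] v=[-2.2157]
Step 9: x=[4.5955] v=[-2.3937]
Step 10: x=[4.3415] v=[-2.5398]
Step 11: x=[4.0763] v=[-2.6520]
Step 12: x=[3.8034] v=[-2.7288]
Step 13: x=[3.5265] v=[-2.7693]
Step 14: x=[3.2492] v=[-2.7728]
Step 15: x=[2.9753] v=[-2.7394]
Step 16: x=[2.7084] v=[-2.6694]
Step 17: x=[2.4520] v=[-2.5639]
Step 18: x=[2.2096] v=[-2.4242]
Step 19: x=[1.9844] v=[-2.2522]
Step 20: x=[1.7794] v=[-2.0501]
Step 21: x=[1.5973] v=[-1.8207]
Step 22: x=[1.4406] v=[-1.5670]
Step 23: x=[1.3114] v=[-1.2924]
Step 24: x=[1.2113] v=[-1.0006]
Step 25: x=[1.1418] v=[-0.6954]
Step 26: x=[1.1037] v=[-0.3810]
Step 27: x=[1.0976] v=[-0.0615]
Step 28: x=[1.1235] v=[0.2588]
First v>=0 after going negative at step 28, time=2.8000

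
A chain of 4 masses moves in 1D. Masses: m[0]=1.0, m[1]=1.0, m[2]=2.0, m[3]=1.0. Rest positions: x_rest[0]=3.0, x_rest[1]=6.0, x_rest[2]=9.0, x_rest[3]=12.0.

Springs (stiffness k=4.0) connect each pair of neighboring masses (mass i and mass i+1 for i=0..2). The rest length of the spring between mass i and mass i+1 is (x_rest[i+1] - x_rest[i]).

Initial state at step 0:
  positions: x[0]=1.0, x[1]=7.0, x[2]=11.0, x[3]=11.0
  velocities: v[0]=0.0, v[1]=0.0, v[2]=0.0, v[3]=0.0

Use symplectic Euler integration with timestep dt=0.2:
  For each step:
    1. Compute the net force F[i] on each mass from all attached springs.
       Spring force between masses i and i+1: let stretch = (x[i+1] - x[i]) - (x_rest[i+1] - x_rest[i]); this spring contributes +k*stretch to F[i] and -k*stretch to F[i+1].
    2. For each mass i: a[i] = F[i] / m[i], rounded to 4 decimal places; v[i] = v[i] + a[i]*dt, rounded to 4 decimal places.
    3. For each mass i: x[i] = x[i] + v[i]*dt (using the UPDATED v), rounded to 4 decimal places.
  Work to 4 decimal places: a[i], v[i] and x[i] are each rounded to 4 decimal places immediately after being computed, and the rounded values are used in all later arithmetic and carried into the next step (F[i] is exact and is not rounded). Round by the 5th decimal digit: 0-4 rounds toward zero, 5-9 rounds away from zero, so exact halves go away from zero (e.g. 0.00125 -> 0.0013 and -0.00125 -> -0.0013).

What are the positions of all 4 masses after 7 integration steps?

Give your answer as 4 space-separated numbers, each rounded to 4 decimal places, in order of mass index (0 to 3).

Answer: 4.8311 6.3757 8.0210 13.7513

Derivation:
Step 0: x=[1.0000 7.0000 11.0000 11.0000] v=[0.0000 0.0000 0.0000 0.0000]
Step 1: x=[1.4800 6.6800 10.6800 11.4800] v=[2.4000 -1.6000 -1.6000 2.4000]
Step 2: x=[2.3120 6.1680 10.1040 12.3120] v=[4.1600 -2.5600 -2.8800 4.1600]
Step 3: x=[3.2810 5.6688 9.3898 13.2707] v=[4.8448 -2.4960 -3.5712 4.7936]
Step 4: x=[4.1520 5.3829 8.6884 14.0885] v=[4.3550 -1.4294 -3.5072 4.0889]
Step 5: x=[4.7399 5.4290 8.1545 14.5223] v=[2.9397 0.2303 -2.6694 2.1688]
Step 6: x=[4.9581 5.8009 7.9120 14.4172] v=[1.0910 1.8594 -1.2125 -0.5254]
Step 7: x=[4.8311 6.3757 8.0210 13.7513] v=[-0.6348 2.8740 0.5451 -3.3296]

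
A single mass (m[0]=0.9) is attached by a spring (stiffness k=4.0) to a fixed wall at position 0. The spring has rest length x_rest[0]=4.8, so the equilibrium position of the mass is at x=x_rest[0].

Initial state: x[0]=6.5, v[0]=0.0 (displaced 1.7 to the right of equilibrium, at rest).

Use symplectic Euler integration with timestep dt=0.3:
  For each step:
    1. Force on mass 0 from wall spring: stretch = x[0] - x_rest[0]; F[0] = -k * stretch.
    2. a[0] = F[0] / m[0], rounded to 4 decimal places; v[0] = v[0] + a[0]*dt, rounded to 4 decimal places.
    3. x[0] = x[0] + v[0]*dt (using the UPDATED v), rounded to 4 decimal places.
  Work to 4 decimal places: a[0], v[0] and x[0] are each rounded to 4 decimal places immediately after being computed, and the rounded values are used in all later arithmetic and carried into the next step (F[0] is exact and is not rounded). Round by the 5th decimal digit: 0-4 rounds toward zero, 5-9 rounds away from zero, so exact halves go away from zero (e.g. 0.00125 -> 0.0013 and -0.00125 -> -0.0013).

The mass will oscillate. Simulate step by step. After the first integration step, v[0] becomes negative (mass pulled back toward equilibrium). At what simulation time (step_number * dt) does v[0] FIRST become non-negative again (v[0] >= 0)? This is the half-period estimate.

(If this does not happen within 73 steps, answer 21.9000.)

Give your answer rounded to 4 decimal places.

Answer: 1.5000

Derivation:
Step 0: x=[6.5000] v=[0.0000]
Step 1: x=[5.8200] v=[-2.2667]
Step 2: x=[4.7320] v=[-3.6267]
Step 3: x=[3.6712] v=[-3.5360]
Step 4: x=[3.0619] v=[-2.0309]
Step 5: x=[3.1479] v=[0.2866]
First v>=0 after going negative at step 5, time=1.5000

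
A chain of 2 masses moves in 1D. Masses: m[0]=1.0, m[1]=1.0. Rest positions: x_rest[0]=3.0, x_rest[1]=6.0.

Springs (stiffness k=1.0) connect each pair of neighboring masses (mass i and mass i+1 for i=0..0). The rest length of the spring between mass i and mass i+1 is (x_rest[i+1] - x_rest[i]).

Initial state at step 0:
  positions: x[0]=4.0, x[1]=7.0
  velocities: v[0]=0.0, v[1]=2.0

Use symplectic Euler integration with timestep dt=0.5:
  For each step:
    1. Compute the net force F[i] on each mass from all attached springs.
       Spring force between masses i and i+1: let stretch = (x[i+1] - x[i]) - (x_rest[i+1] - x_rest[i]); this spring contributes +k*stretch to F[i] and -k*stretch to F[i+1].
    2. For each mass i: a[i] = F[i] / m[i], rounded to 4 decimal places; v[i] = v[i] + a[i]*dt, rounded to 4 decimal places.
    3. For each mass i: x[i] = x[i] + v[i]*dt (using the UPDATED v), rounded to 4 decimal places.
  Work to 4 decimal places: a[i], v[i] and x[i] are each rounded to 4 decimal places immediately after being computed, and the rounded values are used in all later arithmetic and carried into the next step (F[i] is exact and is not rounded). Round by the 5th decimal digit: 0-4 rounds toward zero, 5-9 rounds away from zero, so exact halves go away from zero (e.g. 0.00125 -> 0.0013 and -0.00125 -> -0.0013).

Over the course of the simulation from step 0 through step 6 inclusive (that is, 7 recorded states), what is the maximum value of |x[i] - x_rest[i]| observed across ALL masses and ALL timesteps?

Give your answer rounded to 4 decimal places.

Step 0: x=[4.0000 7.0000] v=[0.0000 2.0000]
Step 1: x=[4.0000 8.0000] v=[0.0000 2.0000]
Step 2: x=[4.2500 8.7500] v=[0.5000 1.5000]
Step 3: x=[4.8750 9.1250] v=[1.2500 0.7500]
Step 4: x=[5.8125 9.1875] v=[1.8750 0.1250]
Step 5: x=[6.8438 9.1563] v=[2.0625 -0.0625]
Step 6: x=[7.7032 9.2970] v=[1.7188 0.2813]
Max displacement = 4.7032

Answer: 4.7032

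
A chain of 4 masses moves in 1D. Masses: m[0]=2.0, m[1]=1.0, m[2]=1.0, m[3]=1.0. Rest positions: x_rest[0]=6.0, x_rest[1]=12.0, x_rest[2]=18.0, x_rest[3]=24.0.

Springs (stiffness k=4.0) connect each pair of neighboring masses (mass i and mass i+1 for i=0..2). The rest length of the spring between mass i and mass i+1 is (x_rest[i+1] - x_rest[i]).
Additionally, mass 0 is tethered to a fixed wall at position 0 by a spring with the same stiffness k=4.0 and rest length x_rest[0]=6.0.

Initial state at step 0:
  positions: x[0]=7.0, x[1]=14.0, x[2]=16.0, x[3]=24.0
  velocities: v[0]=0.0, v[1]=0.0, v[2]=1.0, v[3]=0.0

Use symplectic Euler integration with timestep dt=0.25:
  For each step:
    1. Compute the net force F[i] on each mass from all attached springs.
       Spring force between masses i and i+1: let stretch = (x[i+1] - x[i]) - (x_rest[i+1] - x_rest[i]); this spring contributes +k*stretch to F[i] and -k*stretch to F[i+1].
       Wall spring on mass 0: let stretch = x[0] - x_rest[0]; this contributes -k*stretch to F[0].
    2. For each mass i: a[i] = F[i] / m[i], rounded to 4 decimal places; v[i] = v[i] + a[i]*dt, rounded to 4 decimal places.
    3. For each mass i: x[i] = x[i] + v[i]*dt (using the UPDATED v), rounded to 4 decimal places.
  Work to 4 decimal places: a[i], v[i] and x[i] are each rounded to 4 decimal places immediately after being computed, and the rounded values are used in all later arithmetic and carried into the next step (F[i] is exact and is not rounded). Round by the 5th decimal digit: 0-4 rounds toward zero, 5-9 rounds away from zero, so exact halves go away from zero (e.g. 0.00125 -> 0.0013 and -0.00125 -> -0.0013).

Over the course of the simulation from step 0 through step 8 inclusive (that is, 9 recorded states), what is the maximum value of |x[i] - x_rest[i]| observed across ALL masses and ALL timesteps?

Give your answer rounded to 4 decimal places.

Step 0: x=[7.0000 14.0000 16.0000 24.0000] v=[0.0000 0.0000 1.0000 0.0000]
Step 1: x=[7.0000 12.7500 17.7500 23.5000] v=[0.0000 -5.0000 7.0000 -2.0000]
Step 2: x=[6.8438 11.3125 19.6875 23.0625] v=[-0.6250 -5.7500 7.7500 -1.7500]
Step 3: x=[6.3907 10.8516 20.3750 23.2813] v=[-1.8126 -1.8437 2.7500 0.8750]
Step 4: x=[5.6963 11.6563 19.4082 24.2735] v=[-2.7775 3.2188 -3.8671 3.9687]
Step 5: x=[5.0349 12.9090 17.7198 25.5494] v=[-2.6457 5.0107 -6.7537 5.1034]
Step 6: x=[4.7284 13.3959 16.7861 26.3679] v=[-1.2261 1.9474 -3.7349 3.2738]
Step 7: x=[4.9143 12.5634 17.4003 26.2909] v=[0.7435 -3.3299 2.4567 -0.3080]
Step 8: x=[5.4420 11.0279 19.0279 25.4913] v=[2.1109 -6.1421 6.5104 -3.1986]
Max displacement = 2.3750

Answer: 2.3750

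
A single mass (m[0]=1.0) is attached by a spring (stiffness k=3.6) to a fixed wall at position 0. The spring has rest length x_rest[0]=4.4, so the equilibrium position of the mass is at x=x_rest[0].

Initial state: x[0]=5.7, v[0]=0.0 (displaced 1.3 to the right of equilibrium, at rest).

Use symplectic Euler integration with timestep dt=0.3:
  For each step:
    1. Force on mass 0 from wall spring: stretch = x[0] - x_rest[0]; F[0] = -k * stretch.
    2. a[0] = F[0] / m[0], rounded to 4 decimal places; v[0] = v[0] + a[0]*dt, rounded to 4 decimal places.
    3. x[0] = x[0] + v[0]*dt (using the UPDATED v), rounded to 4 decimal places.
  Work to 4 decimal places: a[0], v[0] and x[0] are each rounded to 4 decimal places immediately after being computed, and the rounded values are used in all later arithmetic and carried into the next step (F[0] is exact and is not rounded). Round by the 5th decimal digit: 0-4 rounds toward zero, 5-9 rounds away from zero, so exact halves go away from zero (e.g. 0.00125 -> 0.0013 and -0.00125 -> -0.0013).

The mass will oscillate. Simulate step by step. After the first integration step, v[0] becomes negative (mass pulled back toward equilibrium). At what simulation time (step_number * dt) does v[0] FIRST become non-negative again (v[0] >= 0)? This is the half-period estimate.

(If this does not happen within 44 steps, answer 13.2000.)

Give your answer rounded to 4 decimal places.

Step 0: x=[5.7000] v=[0.0000]
Step 1: x=[5.2788] v=[-1.4040]
Step 2: x=[4.5729] v=[-2.3531]
Step 3: x=[3.8110] v=[-2.5398]
Step 4: x=[3.2399] v=[-1.9037]
Step 5: x=[3.0447] v=[-0.6508]
Step 6: x=[3.2886] v=[0.8129]
First v>=0 after going negative at step 6, time=1.8000

Answer: 1.8000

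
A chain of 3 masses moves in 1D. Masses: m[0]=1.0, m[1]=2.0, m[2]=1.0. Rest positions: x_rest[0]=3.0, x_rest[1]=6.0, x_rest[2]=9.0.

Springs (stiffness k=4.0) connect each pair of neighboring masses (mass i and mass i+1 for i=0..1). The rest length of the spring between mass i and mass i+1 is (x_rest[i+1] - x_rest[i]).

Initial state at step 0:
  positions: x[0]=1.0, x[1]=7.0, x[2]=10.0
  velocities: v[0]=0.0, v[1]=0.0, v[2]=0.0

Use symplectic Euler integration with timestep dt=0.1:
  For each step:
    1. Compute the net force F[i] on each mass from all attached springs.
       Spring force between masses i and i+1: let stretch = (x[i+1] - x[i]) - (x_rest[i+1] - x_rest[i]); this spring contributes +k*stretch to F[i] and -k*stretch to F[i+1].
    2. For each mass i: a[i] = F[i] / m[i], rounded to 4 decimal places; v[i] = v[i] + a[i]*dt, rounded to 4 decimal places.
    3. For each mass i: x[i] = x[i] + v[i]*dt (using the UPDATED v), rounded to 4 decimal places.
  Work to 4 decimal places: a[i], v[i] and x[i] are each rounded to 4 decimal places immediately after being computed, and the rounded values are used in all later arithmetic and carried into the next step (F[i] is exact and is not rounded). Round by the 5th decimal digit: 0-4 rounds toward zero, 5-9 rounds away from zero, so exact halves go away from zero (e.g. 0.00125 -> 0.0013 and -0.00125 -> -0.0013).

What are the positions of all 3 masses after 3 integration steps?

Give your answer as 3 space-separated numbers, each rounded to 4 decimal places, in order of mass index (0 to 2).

Answer: 1.6845 6.6636 9.9883

Derivation:
Step 0: x=[1.0000 7.0000 10.0000] v=[0.0000 0.0000 0.0000]
Step 1: x=[1.1200 6.9400 10.0000] v=[1.2000 -0.6000 0.0000]
Step 2: x=[1.3528 6.8248 9.9976] v=[2.3280 -1.1520 -0.0240]
Step 3: x=[1.6845 6.6636 9.9883] v=[3.3168 -1.6118 -0.0931]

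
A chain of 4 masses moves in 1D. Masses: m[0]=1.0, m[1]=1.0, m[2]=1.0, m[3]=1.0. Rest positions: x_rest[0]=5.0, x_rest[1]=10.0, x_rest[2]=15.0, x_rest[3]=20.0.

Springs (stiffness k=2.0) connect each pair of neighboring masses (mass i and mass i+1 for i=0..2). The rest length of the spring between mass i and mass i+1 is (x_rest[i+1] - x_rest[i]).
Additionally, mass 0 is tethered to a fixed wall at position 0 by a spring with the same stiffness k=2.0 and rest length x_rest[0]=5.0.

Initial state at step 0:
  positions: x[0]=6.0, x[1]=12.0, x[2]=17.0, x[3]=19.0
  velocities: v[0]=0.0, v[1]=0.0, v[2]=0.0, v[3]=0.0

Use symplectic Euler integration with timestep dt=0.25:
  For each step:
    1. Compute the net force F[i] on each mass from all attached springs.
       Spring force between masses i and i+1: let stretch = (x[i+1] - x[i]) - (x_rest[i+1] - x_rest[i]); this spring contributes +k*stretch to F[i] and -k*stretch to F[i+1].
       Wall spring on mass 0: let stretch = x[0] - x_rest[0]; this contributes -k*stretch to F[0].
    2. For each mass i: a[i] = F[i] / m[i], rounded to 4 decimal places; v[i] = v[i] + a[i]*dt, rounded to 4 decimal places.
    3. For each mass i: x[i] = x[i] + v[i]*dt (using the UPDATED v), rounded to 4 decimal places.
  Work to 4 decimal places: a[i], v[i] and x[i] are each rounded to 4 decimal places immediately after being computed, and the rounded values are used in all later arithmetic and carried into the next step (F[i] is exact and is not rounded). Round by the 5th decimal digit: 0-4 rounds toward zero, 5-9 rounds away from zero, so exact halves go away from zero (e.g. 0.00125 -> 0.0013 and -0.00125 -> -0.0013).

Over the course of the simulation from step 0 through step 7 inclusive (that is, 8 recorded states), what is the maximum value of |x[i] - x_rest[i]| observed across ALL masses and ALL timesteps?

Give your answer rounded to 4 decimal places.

Answer: 2.2373

Derivation:
Step 0: x=[6.0000 12.0000 17.0000 19.0000] v=[0.0000 0.0000 0.0000 0.0000]
Step 1: x=[6.0000 11.8750 16.6250 19.3750] v=[0.0000 -0.5000 -1.5000 1.5000]
Step 2: x=[5.9844 11.6094 16.0000 20.0313] v=[-0.0625 -1.0625 -2.5000 2.6250]
Step 3: x=[5.9239 11.1895 15.3301 20.8087] v=[-0.2422 -1.6797 -2.6797 3.1094]
Step 4: x=[5.7811 10.6290 14.8274 21.5262] v=[-0.5714 -2.2422 -2.0107 2.8701]
Step 5: x=[5.5216 9.9873 14.6373 22.0314] v=[-1.0380 -2.5670 -0.7605 2.0207]
Step 6: x=[5.1301 9.3686 14.7902 22.2373] v=[-1.5660 -2.4749 0.6116 0.8237]
Step 7: x=[4.6272 8.8978 15.1963 22.1373] v=[-2.0118 -1.8834 1.6244 -0.3999]
Max displacement = 2.2373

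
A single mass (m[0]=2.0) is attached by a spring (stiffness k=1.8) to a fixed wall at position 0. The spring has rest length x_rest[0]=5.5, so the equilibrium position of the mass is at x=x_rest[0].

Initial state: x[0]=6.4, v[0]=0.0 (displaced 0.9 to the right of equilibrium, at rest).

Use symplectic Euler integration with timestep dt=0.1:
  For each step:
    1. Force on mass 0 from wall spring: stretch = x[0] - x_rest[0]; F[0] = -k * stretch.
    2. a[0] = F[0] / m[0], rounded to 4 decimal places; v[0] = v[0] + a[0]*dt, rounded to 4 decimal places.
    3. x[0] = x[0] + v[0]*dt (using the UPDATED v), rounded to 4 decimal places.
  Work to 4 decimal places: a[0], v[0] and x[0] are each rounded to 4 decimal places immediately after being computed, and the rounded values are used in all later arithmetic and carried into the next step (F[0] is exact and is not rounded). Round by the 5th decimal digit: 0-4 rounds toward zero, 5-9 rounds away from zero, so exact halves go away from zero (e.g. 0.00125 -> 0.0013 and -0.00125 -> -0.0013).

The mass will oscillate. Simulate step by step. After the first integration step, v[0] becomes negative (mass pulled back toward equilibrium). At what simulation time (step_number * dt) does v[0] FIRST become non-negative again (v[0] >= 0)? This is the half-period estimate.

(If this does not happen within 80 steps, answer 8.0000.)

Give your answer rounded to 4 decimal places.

Answer: 3.4000

Derivation:
Step 0: x=[6.4000] v=[0.0000]
Step 1: x=[6.3919] v=[-0.0810]
Step 2: x=[6.3758] v=[-0.1613]
Step 3: x=[6.3518] v=[-0.2401]
Step 4: x=[6.3201] v=[-0.3168]
Step 5: x=[6.2810] v=[-0.3906]
Step 6: x=[6.2349] v=[-0.4609]
Step 7: x=[6.1822] v=[-0.5270]
Step 8: x=[6.1234] v=[-0.5884]
Step 9: x=[6.0590] v=[-0.6445]
Step 10: x=[5.9895] v=[-0.6948]
Step 11: x=[5.9156] v=[-0.7389]
Step 12: x=[5.8380] v=[-0.7763]
Step 13: x=[5.7573] v=[-0.8067]
Step 14: x=[5.6743] v=[-0.8299]
Step 15: x=[5.5897] v=[-0.8456]
Step 16: x=[5.5043] v=[-0.8537]
Step 17: x=[5.4189] v=[-0.8541]
Step 18: x=[5.3342] v=[-0.8468]
Step 19: x=[5.2510] v=[-0.8319]
Step 20: x=[5.1701] v=[-0.8095]
Step 21: x=[5.0921] v=[-0.7798]
Step 22: x=[5.0178] v=[-0.7431]
Step 23: x=[4.9478] v=[-0.6997]
Step 24: x=[4.8828] v=[-0.6500]
Step 25: x=[4.8234] v=[-0.5945]
Step 26: x=[4.7700] v=[-0.5336]
Step 27: x=[4.7232] v=[-0.4679]
Step 28: x=[4.6834] v=[-0.3980]
Step 29: x=[4.6510] v=[-0.3245]
Step 30: x=[4.6262] v=[-0.2481]
Step 31: x=[4.6093] v=[-0.1695]
Step 32: x=[4.6004] v=[-0.0893]
Step 33: x=[4.5996] v=[-0.0083]
Step 34: x=[4.6069] v=[0.0727]
First v>=0 after going negative at step 34, time=3.4000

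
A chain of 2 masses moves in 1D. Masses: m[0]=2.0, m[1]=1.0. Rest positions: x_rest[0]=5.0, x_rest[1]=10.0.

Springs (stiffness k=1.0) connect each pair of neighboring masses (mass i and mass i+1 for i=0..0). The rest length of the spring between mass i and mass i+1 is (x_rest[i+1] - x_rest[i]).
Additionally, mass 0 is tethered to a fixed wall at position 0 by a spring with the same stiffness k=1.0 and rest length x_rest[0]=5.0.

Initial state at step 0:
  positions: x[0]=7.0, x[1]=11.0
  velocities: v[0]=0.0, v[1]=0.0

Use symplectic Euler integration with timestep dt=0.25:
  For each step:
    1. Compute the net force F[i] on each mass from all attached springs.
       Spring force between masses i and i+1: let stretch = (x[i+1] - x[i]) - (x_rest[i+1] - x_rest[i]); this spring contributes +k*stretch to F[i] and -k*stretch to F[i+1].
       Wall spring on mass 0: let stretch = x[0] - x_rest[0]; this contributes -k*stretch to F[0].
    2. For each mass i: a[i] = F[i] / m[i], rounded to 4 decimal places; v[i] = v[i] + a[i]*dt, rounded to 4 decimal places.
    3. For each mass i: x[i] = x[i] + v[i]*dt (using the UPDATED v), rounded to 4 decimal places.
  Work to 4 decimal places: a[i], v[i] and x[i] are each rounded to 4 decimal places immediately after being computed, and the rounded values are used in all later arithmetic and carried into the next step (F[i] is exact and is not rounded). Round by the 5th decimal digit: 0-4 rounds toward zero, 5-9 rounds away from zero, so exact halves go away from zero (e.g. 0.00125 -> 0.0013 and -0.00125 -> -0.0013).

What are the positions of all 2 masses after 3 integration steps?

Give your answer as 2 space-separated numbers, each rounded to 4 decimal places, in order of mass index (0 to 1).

Step 0: x=[7.0000 11.0000] v=[0.0000 0.0000]
Step 1: x=[6.9063 11.0625] v=[-0.3750 0.2500]
Step 2: x=[6.7266 11.1778] v=[-0.7188 0.4610]
Step 3: x=[6.4758 11.3274] v=[-1.0032 0.5982]

Answer: 6.4758 11.3274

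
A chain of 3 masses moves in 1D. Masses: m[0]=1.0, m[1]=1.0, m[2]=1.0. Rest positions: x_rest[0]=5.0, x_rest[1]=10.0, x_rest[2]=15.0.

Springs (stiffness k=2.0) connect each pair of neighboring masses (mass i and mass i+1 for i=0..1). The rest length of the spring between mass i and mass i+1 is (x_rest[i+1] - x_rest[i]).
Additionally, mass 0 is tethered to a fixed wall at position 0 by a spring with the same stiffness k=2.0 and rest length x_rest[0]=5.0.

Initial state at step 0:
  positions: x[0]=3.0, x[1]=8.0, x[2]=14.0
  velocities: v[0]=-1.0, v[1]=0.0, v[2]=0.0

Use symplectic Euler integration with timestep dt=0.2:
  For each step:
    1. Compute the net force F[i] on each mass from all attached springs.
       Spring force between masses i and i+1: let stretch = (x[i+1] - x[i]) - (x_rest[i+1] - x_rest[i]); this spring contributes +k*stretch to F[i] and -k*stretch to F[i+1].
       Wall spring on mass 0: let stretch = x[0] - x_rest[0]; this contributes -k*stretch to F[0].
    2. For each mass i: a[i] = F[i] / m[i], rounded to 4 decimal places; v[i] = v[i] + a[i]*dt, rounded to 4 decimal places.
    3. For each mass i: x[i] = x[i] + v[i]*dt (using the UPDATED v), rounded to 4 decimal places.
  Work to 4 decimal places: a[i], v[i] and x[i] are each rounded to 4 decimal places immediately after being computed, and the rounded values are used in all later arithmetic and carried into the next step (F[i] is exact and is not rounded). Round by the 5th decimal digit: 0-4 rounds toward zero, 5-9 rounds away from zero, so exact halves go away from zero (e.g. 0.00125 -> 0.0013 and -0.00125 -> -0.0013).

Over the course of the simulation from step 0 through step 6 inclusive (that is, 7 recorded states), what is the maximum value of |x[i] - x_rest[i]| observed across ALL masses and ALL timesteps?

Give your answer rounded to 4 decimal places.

Step 0: x=[3.0000 8.0000 14.0000] v=[-1.0000 0.0000 0.0000]
Step 1: x=[2.9600 8.0800 13.9200] v=[-0.2000 0.4000 -0.4000]
Step 2: x=[3.0928 8.2176 13.7728] v=[0.6640 0.6880 -0.7360]
Step 3: x=[3.3882 8.3896 13.5812] v=[1.4768 0.8602 -0.9581]
Step 4: x=[3.8126 8.5769 13.3743] v=[2.1221 0.9363 -1.0347]
Step 5: x=[4.3132 8.7668 13.1836] v=[2.5028 0.9495 -0.9537]
Step 6: x=[4.8250 8.9538 13.0395] v=[2.5590 0.9348 -0.7204]
Max displacement = 2.0400

Answer: 2.0400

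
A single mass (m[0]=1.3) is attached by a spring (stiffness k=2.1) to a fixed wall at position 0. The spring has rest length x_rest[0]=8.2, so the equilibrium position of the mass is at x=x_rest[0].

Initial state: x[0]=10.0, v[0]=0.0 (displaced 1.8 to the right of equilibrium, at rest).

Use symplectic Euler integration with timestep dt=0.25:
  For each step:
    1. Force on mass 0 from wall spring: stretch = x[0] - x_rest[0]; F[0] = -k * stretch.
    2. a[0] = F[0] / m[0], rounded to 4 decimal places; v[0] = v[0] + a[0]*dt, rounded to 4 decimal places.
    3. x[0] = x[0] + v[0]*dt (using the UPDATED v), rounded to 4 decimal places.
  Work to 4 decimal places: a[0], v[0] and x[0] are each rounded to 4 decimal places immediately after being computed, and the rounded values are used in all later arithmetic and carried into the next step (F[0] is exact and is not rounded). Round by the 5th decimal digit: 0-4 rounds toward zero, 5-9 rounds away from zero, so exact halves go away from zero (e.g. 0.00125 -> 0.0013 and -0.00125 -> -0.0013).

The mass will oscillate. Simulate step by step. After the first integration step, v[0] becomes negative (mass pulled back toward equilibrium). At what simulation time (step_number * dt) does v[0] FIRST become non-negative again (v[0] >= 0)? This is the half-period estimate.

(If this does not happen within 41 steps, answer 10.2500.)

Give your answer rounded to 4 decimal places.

Answer: 2.5000

Derivation:
Step 0: x=[10.0000] v=[0.0000]
Step 1: x=[9.8183] v=[-0.7269]
Step 2: x=[9.4732] v=[-1.3805]
Step 3: x=[8.9995] v=[-1.8947]
Step 4: x=[8.4451] v=[-2.2176]
Step 5: x=[7.8660] v=[-2.3166]
Step 6: x=[7.3206] v=[-2.1817]
Step 7: x=[6.8640] v=[-1.8266]
Step 8: x=[6.5422] v=[-1.2871]
Step 9: x=[6.3878] v=[-0.6176]
Step 10: x=[6.4164] v=[0.1143]
First v>=0 after going negative at step 10, time=2.5000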